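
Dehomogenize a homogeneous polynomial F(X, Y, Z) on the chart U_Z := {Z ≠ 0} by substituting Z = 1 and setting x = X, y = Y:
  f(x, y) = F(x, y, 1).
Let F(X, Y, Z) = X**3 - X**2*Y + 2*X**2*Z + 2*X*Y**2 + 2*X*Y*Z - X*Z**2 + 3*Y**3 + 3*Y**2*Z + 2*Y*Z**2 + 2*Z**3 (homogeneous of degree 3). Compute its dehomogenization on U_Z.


f(x, y) = x**3 - x**2*y + 2*x**2 + 2*x*y**2 + 2*x*y - x + 3*y**3 + 3*y**2 + 2*y + 2

On U_Z we set Z = 1. Each monomial c·X^i·Y^j·Z^k in F becomes c·x^i·y^j·1^k = c·x^i·y^j.
Substituting Z = 1: F(X, Y, 1) = x**3 - x**2*y + 2*x**2 + 2*x*y**2 + 2*x*y - x + 3*y**3 + 3*y**2 + 2*y + 2.
Note: deg(f) ≤ deg(F) = 3; strict inequality happens when F is divisible by Z (lost terms).


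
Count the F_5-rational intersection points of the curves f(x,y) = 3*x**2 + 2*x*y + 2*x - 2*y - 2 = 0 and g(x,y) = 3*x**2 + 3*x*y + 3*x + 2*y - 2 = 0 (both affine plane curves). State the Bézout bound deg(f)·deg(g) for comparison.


Common zeros: {(2, 3), (3, 1)}; count = 2; Bézout bound = 4.

deg(f) = 2, deg(g) = 2, so Bézout bound = 4.
Scan x ∈ F_5. For each x, list the y ∈ F_5 with f(x, y) ≡ 0 and those with g(x, y) ≡ 0 (mod 5); the common zeros in that column are the intersection.
  x = 0: f ≡ 0 at y ∈ {4}; g ≡ 0 at y ∈ {1}; common: ∅.
  x = 1: f ≡ 0 at y ∈ ∅; g ≡ 0 at y ∈ ∅; common: ∅.
  x = 2: f ≡ 0 at y ∈ {3}; g ≡ 0 at y ∈ {3}; common: {3}.
  x = 3: f ≡ 0 at y ∈ {1}; g ≡ 0 at y ∈ {1}; common: {1}.
  x = 4: f ≡ 0 at y ∈ {1}; g ≡ 0 at y ∈ {3}; common: ∅.
Collecting: common zeros = {(2, 3), (3, 1)}, so the count is 2.
Comparison with the Bézout bound: 2 ≤ 4 = deg(f)·deg(g), as expected for curves with no common component (the affine F_5-count falls short of the bound because intersections may lie at infinity, over extension fields, or carry multiplicity).


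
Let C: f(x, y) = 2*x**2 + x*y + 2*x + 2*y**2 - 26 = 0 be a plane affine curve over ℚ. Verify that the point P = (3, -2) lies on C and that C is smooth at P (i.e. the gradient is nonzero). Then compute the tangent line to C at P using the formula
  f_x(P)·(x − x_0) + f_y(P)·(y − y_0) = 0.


Tangent line at P: 12*x - 5*y - 46 = 0.

Step 1: f(3, -2) = 0, so P lies on C.
Step 2: partial derivatives
  f_x(x, y) = 4*x + y + 2, f_y(x, y) = x + 4*y.
  f_x(P) = 12, f_y(P) = -5 (gradient nonzero, so P is smooth).
Step 3: tangent line at P: 12·(x − 3) + -5·(y − -2) = 0.
Expanding: 12*x - 5*y - 46 = 0.


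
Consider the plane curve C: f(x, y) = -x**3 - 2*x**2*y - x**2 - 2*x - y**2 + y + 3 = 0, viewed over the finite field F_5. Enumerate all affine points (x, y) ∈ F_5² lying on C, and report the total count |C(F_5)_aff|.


Affine F_5-points: {(4, 0), (4, 4)}; count = 2.

For each of the 25 pairs (x, y) ∈ F_5², evaluate f(x, y) mod 5. Record the zeros.
  x = 0: [0↦3, 1↦3, 2↦1, 3↦2, 4↦1]  zeros at y ∈ ∅
  x = 1: [0↦4, 1↦2, 2↦3, 3↦2, 4↦4]  zeros at y ∈ ∅
  x = 2: [0↦2, 1↦4, 2↦4, 3↦2, 4↦3]  zeros at y ∈ ∅
  x = 3: [0↦1, 1↦3, 2↦3, 3↦1, 4↦2]  zeros at y ∈ ∅
  x = 4: [0↦0, 1↦3, 2↦4, 3↦3, 4↦0]  zeros at y ∈ {0, 4}
Collecting zeros: affine points = {(4, 0), (4, 4)}.
Total count |C(F_5)_aff| = 2.


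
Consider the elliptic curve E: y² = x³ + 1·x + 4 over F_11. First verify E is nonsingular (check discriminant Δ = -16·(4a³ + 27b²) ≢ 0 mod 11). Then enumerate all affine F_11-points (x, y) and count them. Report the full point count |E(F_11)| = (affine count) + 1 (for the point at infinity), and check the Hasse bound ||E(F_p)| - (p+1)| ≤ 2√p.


Affine points = {(0, 2), (0, 9), (2, 5), (2, 6), (3, 1), (3, 10), (9, 4), (9, 7)}; affine count = 8; |E(F_11)| = 9.

Discriminant check: Δ ∝ 4a³ + 27b² = 4·1³ + 27·4² = 4·1 + 27·16 ≡ 7 (mod 11). Nonzero ⇒ E is nonsingular.
For each x ∈ F_11, compute rhs = x³ + 1·x + 4 mod 11, then count y ∈ F_11 with y² ≡ rhs.
  x = 0: rhs = 4, matching y values: 2, 9 (2 points).
  x = 1: rhs = 6, matching y values: none (0 points).
  x = 2: rhs = 3, matching y values: 5, 6 (2 points).
  x = 3: rhs = 1, matching y values: 1, 10 (2 points).
  x = 4: rhs = 6, matching y values: none (0 points).
  x = 5: rhs = 2, matching y values: none (0 points).
  x = 6: rhs = 6, matching y values: none (0 points).
  x = 7: rhs = 2, matching y values: none (0 points).
  x = 8: rhs = 7, matching y values: none (0 points).
  x = 9: rhs = 5, matching y values: 4, 7 (2 points).
  x = 10: rhs = 2, matching y values: none (0 points).
Total affine count: 8.
Full point count |E(F_11)| = 8 + 1 = 9.
Hasse bound: |9 − (11+1)| = |-3| = 3 ≤ 2√11 ≈ 6.6332 ✓.


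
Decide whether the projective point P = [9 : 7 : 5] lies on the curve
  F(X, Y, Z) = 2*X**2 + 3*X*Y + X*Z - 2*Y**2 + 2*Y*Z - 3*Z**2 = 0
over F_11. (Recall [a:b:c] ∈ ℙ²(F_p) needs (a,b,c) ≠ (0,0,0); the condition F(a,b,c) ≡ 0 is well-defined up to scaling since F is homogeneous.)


F(9,7,5) ≡ 7 (mod 11); P is NOT on the curve.

Evaluate F(9, 7, 5) term-by-term (mod 11).
  2*X**2 ↦ 2·81·1·1 = 162
  3*X*Y ↦ 3·9·7·1 = 189
  X*Z ↦ 1·9·1·5 = 45
  -2*Y**2 ↦ -2·1·49·1 = -98
  2*Y*Z ↦ 2·1·7·5 = 70
  -3*Z**2 ↦ -3·1·1·25 = -75
Sum: F(9, 7, 5) = (162) + (189) + (45) + (-98) + (70) + (-75) = 293.
Reducing mod 11: 293 ≡ 7 (mod 11).
Since F(a, b, c) ≡ 7 ≠ 0 (mod 11), P does NOT lie on the curve.


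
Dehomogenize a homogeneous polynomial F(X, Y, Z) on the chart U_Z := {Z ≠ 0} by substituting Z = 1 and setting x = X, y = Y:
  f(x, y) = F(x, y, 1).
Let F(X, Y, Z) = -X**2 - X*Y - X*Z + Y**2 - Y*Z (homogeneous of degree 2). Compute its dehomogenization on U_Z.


f(x, y) = -x**2 - x*y - x + y**2 - y

On U_Z we set Z = 1. Each monomial c·X^i·Y^j·Z^k in F becomes c·x^i·y^j·1^k = c·x^i·y^j.
Substituting Z = 1: F(X, Y, 1) = -x**2 - x*y - x + y**2 - y.
Note: deg(f) ≤ deg(F) = 2; strict inequality happens when F is divisible by Z (lost terms).


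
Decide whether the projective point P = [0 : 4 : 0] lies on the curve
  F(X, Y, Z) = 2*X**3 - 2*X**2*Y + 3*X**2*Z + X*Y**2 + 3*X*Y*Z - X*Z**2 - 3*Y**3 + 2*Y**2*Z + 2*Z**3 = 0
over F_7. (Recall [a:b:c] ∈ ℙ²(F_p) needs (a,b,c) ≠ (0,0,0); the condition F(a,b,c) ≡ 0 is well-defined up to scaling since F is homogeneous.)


F(0,4,0) ≡ 4 (mod 7); P is NOT on the curve.

Evaluate F(0, 4, 0) term-by-term (mod 7).
  2*X**3 ↦ 2·0·1·1 = 0
  -2*X**2*Y ↦ -2·0·4·1 = 0
  3*X**2*Z ↦ 3·0·1·0 = 0
  X*Y**2 ↦ 1·0·16·1 = 0
  3*X*Y*Z ↦ 3·0·4·0 = 0
  -X*Z**2 ↦ -1·0·1·0 = 0
  -3*Y**3 ↦ -3·1·64·1 = -192
  2*Y**2*Z ↦ 2·1·16·0 = 0
  2*Z**3 ↦ 2·1·1·0 = 0
Sum: F(0, 4, 0) = (0) + (0) + (0) + (0) + (0) + (0) + (-192) + (0) + (0) = -192.
Reducing mod 7: -192 ≡ 4 (mod 7).
Since F(a, b, c) ≡ 4 ≠ 0 (mod 7), P does NOT lie on the curve.


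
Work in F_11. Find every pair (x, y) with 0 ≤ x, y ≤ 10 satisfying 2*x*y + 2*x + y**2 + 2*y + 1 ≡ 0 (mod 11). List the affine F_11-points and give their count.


Affine F_11-points: {(0, 10), (1, 8), (1, 10), (2, 6), (2, 10), (3, 4), (3, 10), (4, 2), (4, 10), (5, 0), (5, 10), (6, 9), (6, 10), (7, 7), (7, 10), (8, 5), (8, 10), (9, 3), (9, 10), (10, 1), (10, 10)}; count = 21.

For each of the 121 pairs (x, y) ∈ F_11², evaluate f(x, y) mod 11. Record the zeros.
  x = 0: [0↦1, 1↦4, 2↦9, 3↦5, 4↦3, 5↦3, 6↦5, 7↦9, 8↦4, 9↦1, 10↦0]  zeros at y ∈ {10}
  x = 1: [0↦3, 1↦8, 2↦4, 3↦2, 4↦2, 5↦4, 6↦8, 7↦3, 8↦0, 9↦10, 10↦0]  zeros at y ∈ {8, 10}
  x = 2: [0↦5, 1↦1, 2↦10, 3↦10, 4↦1, 5↦5, 6↦0, 7↦8, 8↦7, 9↦8, 10↦0]  zeros at y ∈ {6, 10}
  x = 3: [0↦7, 1↦5, 2↦5, 3↦7, 4↦0, 5↦6, 6↦3, 7↦2, 8↦3, 9↦6, 10↦0]  zeros at y ∈ {4, 10}
  x = 4: [0↦9, 1↦9, 2↦0, 3↦4, 4↦10, 5↦7, 6↦6, 7↦7, 8↦10, 9↦4, 10↦0]  zeros at y ∈ {2, 10}
  x = 5: [0↦0, 1↦2, 2↦6, 3↦1, 4↦9, 5↦8, 6↦9, 7↦1, 8↦6, 9↦2, 10↦0]  zeros at y ∈ {0, 10}
  x = 6: [0↦2, 1↦6, 2↦1, 3↦9, 4↦8, 5↦9, 6↦1, 7↦6, 8↦2, 9↦0, 10↦0]  zeros at y ∈ {9, 10}
  x = 7: [0↦4, 1↦10, 2↦7, 3↦6, 4↦7, 5↦10, 6↦4, 7↦0, 8↦9, 9↦9, 10↦0]  zeros at y ∈ {7, 10}
  x = 8: [0↦6, 1↦3, 2↦2, 3↦3, 4↦6, 5↦0, 6↦7, 7↦5, 8↦5, 9↦7, 10↦0]  zeros at y ∈ {5, 10}
  x = 9: [0↦8, 1↦7, 2↦8, 3↦0, 4↦5, 5↦1, 6↦10, 7↦10, 8↦1, 9↦5, 10↦0]  zeros at y ∈ {3, 10}
  x = 10: [0↦10, 1↦0, 2↦3, 3↦8, 4↦4, 5↦2, 6↦2, 7↦4, 8↦8, 9↦3, 10↦0]  zeros at y ∈ {1, 10}
Collecting zeros: affine points = {(0, 10), (1, 8), (1, 10), (2, 6), (2, 10), (3, 4), (3, 10), (4, 2), (4, 10), (5, 0), (5, 10), (6, 9), (6, 10), (7, 7), (7, 10), (8, 5), (8, 10), (9, 3), (9, 10), (10, 1), (10, 10)}.
Total count |C(F_11)_aff| = 21.


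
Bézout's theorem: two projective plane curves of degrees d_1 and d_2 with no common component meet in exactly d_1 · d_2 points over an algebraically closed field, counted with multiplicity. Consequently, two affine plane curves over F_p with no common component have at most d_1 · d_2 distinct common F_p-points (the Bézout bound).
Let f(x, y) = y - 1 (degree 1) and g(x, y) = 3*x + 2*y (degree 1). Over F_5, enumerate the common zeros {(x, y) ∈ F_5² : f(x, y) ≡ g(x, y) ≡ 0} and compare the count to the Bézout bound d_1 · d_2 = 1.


Common zeros: {(1, 1)}; count = 1; Bézout bound = 1.

deg(f) = 1, deg(g) = 1, so Bézout bound = 1.
Scan x ∈ F_5. For each x, list the y ∈ F_5 with f(x, y) ≡ 0 and those with g(x, y) ≡ 0 (mod 5); the common zeros in that column are the intersection.
  x = 0: f ≡ 0 at y ∈ {1}; g ≡ 0 at y ∈ {0}; common: ∅.
  x = 1: f ≡ 0 at y ∈ {1}; g ≡ 0 at y ∈ {1}; common: {1}.
  x = 2: f ≡ 0 at y ∈ {1}; g ≡ 0 at y ∈ {2}; common: ∅.
  x = 3: f ≡ 0 at y ∈ {1}; g ≡ 0 at y ∈ {3}; common: ∅.
  x = 4: f ≡ 0 at y ∈ {1}; g ≡ 0 at y ∈ {4}; common: ∅.
Collecting: common zeros = {(1, 1)}, so the count is 1.
Comparison with the Bézout bound: 1 ≤ 1 = deg(f)·deg(g), as expected for curves with no common component (the bound is attained).


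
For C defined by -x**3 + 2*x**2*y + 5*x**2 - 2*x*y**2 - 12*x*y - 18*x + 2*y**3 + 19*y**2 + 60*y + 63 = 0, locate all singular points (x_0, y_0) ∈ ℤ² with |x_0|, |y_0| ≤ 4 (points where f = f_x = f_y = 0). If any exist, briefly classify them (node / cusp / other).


Singular points: {(0, -3)}; classification: node.

Compute partial derivatives:
  f_x = -3*x**2 + 4*x*y + 10*x - 2*y**2 - 12*y - 18.
  f_y = 2*x**2 - 4*x*y - 12*x + 6*y**2 + 38*y + 60.
Scan x_0 ∈ {−4, ..., 4}. For each x_0, f_y(x_0, y) is a polynomial in y; find its integer roots y ∈ {−4, ..., 4}, then test f_x and f at those candidates.
  x = -4: f_y(-4, y) = 6*y**2 + 54*y + 140; no integer root y with |y| ≤ 4.
  x = -3: f_y(-3, y) = 6*y**2 + 50*y + 114; no integer root y with |y| ≤ 4.
  x = -2: f_y(-2, y) = 6*y**2 + 46*y + 92; no integer root y with |y| ≤ 4.
  x = -1: f_y(-1, y) = 6*y**2 + 42*y + 74; no integer root y with |y| ≤ 4.
  x = 0: f_y(0, y) = 6*y**2 + 38*y + 60; vanishes at y ∈ {-3}. (0, -3): f_x = 0, f = 0 — SINGULAR.
  x = 1: f_y(1, y) = 6*y**2 + 34*y + 50; no integer root y with |y| ≤ 4.
  x = 2: f_y(2, y) = 6*y**2 + 30*y + 44; no integer root y with |y| ≤ 4.
  x = 3: f_y(3, y) = 6*y**2 + 26*y + 42; no integer root y with |y| ≤ 4.
  x = 4: f_y(4, y) = 6*y**2 + 22*y + 44; no integer root y with |y| ≤ 4.
Only singular point on the grid: (0, -3).
Classify: substitute x = 0 + u, y = -3 + v and expand: f = -u**3 + 2*u**2*v - u**2 - 2*u*v**2 + 2*v**3 + v**2.
No constant or linear terms (consistent with a singular point). Quadratic part: -u**2 + v**2. Cubic part: -u**3 + 2*u**2*v - 2*u*v**2 + 2*v**3.
The quadratic part v**2 - u**2 = (v − u)(v + u) splits into two distinct linear factors, so there are two distinct tangent lines y − -3 = ±(x − 0) — this is a node (ordinary double point).
Classification: node.


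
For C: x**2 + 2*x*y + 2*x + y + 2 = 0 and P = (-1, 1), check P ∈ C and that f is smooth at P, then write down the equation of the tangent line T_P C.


Tangent line at P: 2*x - y + 3 = 0.

Step 1: f(-1, 1) = 0, so P lies on C.
Step 2: partial derivatives
  f_x(x, y) = 2*x + 2*y + 2, f_y(x, y) = 2*x + 1.
  f_x(P) = 2, f_y(P) = -1 (gradient nonzero, so P is smooth).
Step 3: tangent line at P: 2·(x − -1) + -1·(y − 1) = 0.
Expanding: 2*x - y + 3 = 0.


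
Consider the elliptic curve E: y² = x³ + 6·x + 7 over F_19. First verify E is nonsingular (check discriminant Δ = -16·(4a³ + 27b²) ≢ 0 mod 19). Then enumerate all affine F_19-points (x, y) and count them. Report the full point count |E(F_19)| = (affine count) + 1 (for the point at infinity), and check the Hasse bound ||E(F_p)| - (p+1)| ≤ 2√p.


Affine points = {(0, 8), (0, 11), (4, 0), (8, 4), (8, 15), (9, 7), (9, 12), (11, 6), (11, 13), (14, 2), (14, 17), (16, 0), (17, 5), (17, 14), (18, 0)}; affine count = 15; |E(F_19)| = 16.

Discriminant check: Δ ∝ 4a³ + 27b² = 4·6³ + 27·7² = 4·216 + 27·49 ≡ 2 (mod 19). Nonzero ⇒ E is nonsingular.
For each x ∈ F_19, compute rhs = x³ + 6·x + 7 mod 19, then count y ∈ F_19 with y² ≡ rhs.
  x = 0: rhs = 7, matching y values: 8, 11 (2 points).
  x = 1: rhs = 14, matching y values: none (0 points).
  x = 2: rhs = 8, matching y values: none (0 points).
  x = 3: rhs = 14, matching y values: none (0 points).
  x = 4: rhs = 0, matching y values: 0 (1 points).
  x = 5: rhs = 10, matching y values: none (0 points).
  x = 6: rhs = 12, matching y values: none (0 points).
  x = 7: rhs = 12, matching y values: none (0 points).
  x = 8: rhs = 16, matching y values: 4, 15 (2 points).
  x = 9: rhs = 11, matching y values: 7, 12 (2 points).
  x = 10: rhs = 3, matching y values: none (0 points).
  x = 11: rhs = 17, matching y values: 6, 13 (2 points).
  x = 12: rhs = 2, matching y values: none (0 points).
  x = 13: rhs = 2, matching y values: none (0 points).
  x = 14: rhs = 4, matching y values: 2, 17 (2 points).
  x = 15: rhs = 14, matching y values: none (0 points).
  x = 16: rhs = 0, matching y values: 0 (1 points).
  x = 17: rhs = 6, matching y values: 5, 14 (2 points).
  x = 18: rhs = 0, matching y values: 0 (1 points).
Total affine count: 15.
Full point count |E(F_19)| = 15 + 1 = 16.
Hasse bound: |16 − (19+1)| = |-4| = 4 ≤ 2√19 ≈ 8.7178 ✓.


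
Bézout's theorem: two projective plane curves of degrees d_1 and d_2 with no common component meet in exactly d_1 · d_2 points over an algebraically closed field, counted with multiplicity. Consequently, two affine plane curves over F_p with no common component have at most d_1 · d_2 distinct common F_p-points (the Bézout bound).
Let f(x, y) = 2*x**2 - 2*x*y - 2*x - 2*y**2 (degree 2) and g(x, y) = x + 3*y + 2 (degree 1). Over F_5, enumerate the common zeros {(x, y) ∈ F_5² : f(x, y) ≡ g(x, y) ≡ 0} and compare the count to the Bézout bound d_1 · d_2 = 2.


Common zeros: {(1, 4)}; count = 1; Bézout bound = 2.

deg(f) = 2, deg(g) = 1, so Bézout bound = 2.
Scan x ∈ F_5. For each x, list the y ∈ F_5 with f(x, y) ≡ 0 and those with g(x, y) ≡ 0 (mod 5); the common zeros in that column are the intersection.
  x = 0: f ≡ 0 at y ∈ {0}; g ≡ 0 at y ∈ {1}; common: ∅.
  x = 1: f ≡ 0 at y ∈ {0, 4}; g ≡ 0 at y ∈ {4}; common: {4}.
  x = 2: f ≡ 0 at y ∈ ∅; g ≡ 0 at y ∈ {2}; common: ∅.
  x = 3: f ≡ 0 at y ∈ ∅; g ≡ 0 at y ∈ {0}; common: ∅.
  x = 4: f ≡ 0 at y ∈ {2, 4}; g ≡ 0 at y ∈ {3}; common: ∅.
Collecting: common zeros = {(1, 4)}, so the count is 1.
Comparison with the Bézout bound: 1 ≤ 2 = deg(f)·deg(g), as expected for curves with no common component (the affine F_5-count falls short of the bound because intersections may lie at infinity, over extension fields, or carry multiplicity).


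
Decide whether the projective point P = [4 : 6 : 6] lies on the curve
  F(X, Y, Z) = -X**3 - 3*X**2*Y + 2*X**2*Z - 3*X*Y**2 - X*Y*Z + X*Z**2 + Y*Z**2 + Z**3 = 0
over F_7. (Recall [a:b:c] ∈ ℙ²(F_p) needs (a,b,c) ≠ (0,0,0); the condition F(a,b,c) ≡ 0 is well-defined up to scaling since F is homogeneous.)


F(4,6,6) ≡ 1 (mod 7); P is NOT on the curve.

Evaluate F(4, 6, 6) term-by-term (mod 7).
  -X**3 ↦ -1·64·1·1 = -64
  -3*X**2*Y ↦ -3·16·6·1 = -288
  2*X**2*Z ↦ 2·16·1·6 = 192
  -3*X*Y**2 ↦ -3·4·36·1 = -432
  -X*Y*Z ↦ -1·4·6·6 = -144
  X*Z**2 ↦ 1·4·1·36 = 144
  Y*Z**2 ↦ 1·1·6·36 = 216
  Z**3 ↦ 1·1·1·216 = 216
Sum: F(4, 6, 6) = (-64) + (-288) + (192) + (-432) + (-144) + (144) + (216) + (216) = -160.
Reducing mod 7: -160 ≡ 1 (mod 7).
Since F(a, b, c) ≡ 1 ≠ 0 (mod 7), P does NOT lie on the curve.


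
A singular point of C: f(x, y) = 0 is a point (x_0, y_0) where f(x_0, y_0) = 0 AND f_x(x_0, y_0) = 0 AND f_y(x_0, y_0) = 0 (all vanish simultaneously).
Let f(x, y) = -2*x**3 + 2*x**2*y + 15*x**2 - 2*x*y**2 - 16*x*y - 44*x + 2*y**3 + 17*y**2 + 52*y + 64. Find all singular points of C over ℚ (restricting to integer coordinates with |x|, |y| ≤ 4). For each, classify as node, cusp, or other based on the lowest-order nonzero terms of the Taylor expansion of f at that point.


Singular points: {(2, -2)}; classification: node.

Compute partial derivatives:
  f_x = -6*x**2 + 4*x*y + 30*x - 2*y**2 - 16*y - 44.
  f_y = 2*x**2 - 4*x*y - 16*x + 6*y**2 + 34*y + 52.
Scan x_0 ∈ {−4, ..., 4}. For each x_0, f_y(x_0, y) is a polynomial in y; find its integer roots y ∈ {−4, ..., 4}, then test f_x and f at those candidates.
  x = -4: f_y(-4, y) = 6*y**2 + 50*y + 148; no integer root y with |y| ≤ 4.
  x = -3: f_y(-3, y) = 6*y**2 + 46*y + 118; no integer root y with |y| ≤ 4.
  x = -2: f_y(-2, y) = 6*y**2 + 42*y + 92; no integer root y with |y| ≤ 4.
  x = -1: f_y(-1, y) = 6*y**2 + 38*y + 70; no integer root y with |y| ≤ 4.
  x = 0: f_y(0, y) = 6*y**2 + 34*y + 52; no integer root y with |y| ≤ 4.
  x = 1: f_y(1, y) = 6*y**2 + 30*y + 38; no integer root y with |y| ≤ 4.
  x = 2: f_y(2, y) = 6*y**2 + 26*y + 28; vanishes at y ∈ {-2}. (2, -2): f_x = 0, f = 0 — SINGULAR.
  x = 3: f_y(3, y) = 6*y**2 + 22*y + 22; no integer root y with |y| ≤ 4.
  x = 4: f_y(4, y) = 6*y**2 + 18*y + 20; no integer root y with |y| ≤ 4.
Only singular point on the grid: (2, -2).
Classify: substitute x = 2 + u, y = -2 + v and expand: f = -2*u**3 + 2*u**2*v - u**2 - 2*u*v**2 + 2*v**3 + v**2.
No constant or linear terms (consistent with a singular point). Quadratic part: -u**2 + v**2. Cubic part: -2*u**3 + 2*u**2*v - 2*u*v**2 + 2*v**3.
The quadratic part v**2 - u**2 = (v − u)(v + u) splits into two distinct linear factors, so there are two distinct tangent lines y − -2 = ±(x − 2) — this is a node (ordinary double point).
Classification: node.


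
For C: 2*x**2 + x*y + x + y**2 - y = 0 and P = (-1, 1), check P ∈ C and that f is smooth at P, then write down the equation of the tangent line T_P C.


Tangent line at P: -2*x - 2 = 0.

Step 1: f(-1, 1) = 0, so P lies on C.
Step 2: partial derivatives
  f_x(x, y) = 4*x + y + 1, f_y(x, y) = x + 2*y - 1.
  f_x(P) = -2, f_y(P) = 0 (gradient nonzero, so P is smooth).
Step 3: tangent line at P: -2·(x − -1) + 0·(y − 1) = 0.
Expanding: -2*x - 2 = 0.


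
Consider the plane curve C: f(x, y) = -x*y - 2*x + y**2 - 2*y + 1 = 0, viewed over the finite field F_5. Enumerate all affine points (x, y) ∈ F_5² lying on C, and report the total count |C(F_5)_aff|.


Affine F_5-points: {(0, 1), (3, 0), (4, 2), (4, 4)}; count = 4.

For each of the 25 pairs (x, y) ∈ F_5², evaluate f(x, y) mod 5. Record the zeros.
  x = 0: [0↦1, 1↦0, 2↦1, 3↦4, 4↦4]  zeros at y ∈ {1}
  x = 1: [0↦4, 1↦2, 2↦2, 3↦4, 4↦3]  zeros at y ∈ ∅
  x = 2: [0↦2, 1↦4, 2↦3, 3↦4, 4↦2]  zeros at y ∈ ∅
  x = 3: [0↦0, 1↦1, 2↦4, 3↦4, 4↦1]  zeros at y ∈ {0}
  x = 4: [0↦3, 1↦3, 2↦0, 3↦4, 4↦0]  zeros at y ∈ {2, 4}
Collecting zeros: affine points = {(0, 1), (3, 0), (4, 2), (4, 4)}.
Total count |C(F_5)_aff| = 4.


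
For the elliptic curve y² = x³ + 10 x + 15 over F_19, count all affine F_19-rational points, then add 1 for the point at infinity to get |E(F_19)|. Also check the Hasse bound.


Affine points = {(1, 8), (1, 11), (2, 9), (2, 10), (4, 9), (4, 10), (5, 0), (6, 5), (6, 14), (9, 6), (9, 13), (12, 1), (12, 18), (13, 9), (13, 10), (14, 7), (14, 12), (15, 5), (15, 14), (17, 5), (17, 14), (18, 2), (18, 17)}; affine count = 23; |E(F_19)| = 24.

Discriminant check: Δ ∝ 4a³ + 27b² = 4·10³ + 27·15² = 4·1000 + 27·225 ≡ 5 (mod 19). Nonzero ⇒ E is nonsingular.
For each x ∈ F_19, compute rhs = x³ + 10·x + 15 mod 19, then count y ∈ F_19 with y² ≡ rhs.
  x = 0: rhs = 15, matching y values: none (0 points).
  x = 1: rhs = 7, matching y values: 8, 11 (2 points).
  x = 2: rhs = 5, matching y values: 9, 10 (2 points).
  x = 3: rhs = 15, matching y values: none (0 points).
  x = 4: rhs = 5, matching y values: 9, 10 (2 points).
  x = 5: rhs = 0, matching y values: 0 (1 points).
  x = 6: rhs = 6, matching y values: 5, 14 (2 points).
  x = 7: rhs = 10, matching y values: none (0 points).
  x = 8: rhs = 18, matching y values: none (0 points).
  x = 9: rhs = 17, matching y values: 6, 13 (2 points).
  x = 10: rhs = 13, matching y values: none (0 points).
  x = 11: rhs = 12, matching y values: none (0 points).
  x = 12: rhs = 1, matching y values: 1, 18 (2 points).
  x = 13: rhs = 5, matching y values: 9, 10 (2 points).
  x = 14: rhs = 11, matching y values: 7, 12 (2 points).
  x = 15: rhs = 6, matching y values: 5, 14 (2 points).
  x = 16: rhs = 15, matching y values: none (0 points).
  x = 17: rhs = 6, matching y values: 5, 14 (2 points).
  x = 18: rhs = 4, matching y values: 2, 17 (2 points).
Total affine count: 23.
Full point count |E(F_19)| = 23 + 1 = 24.
Hasse bound: |24 − (19+1)| = |4| = 4 ≤ 2√19 ≈ 8.7178 ✓.


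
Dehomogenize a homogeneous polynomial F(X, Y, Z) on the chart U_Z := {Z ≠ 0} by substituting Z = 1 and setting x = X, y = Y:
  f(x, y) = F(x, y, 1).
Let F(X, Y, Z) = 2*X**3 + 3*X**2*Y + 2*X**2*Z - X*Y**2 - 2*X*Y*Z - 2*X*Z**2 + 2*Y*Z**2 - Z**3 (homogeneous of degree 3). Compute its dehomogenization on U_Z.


f(x, y) = 2*x**3 + 3*x**2*y + 2*x**2 - x*y**2 - 2*x*y - 2*x + 2*y - 1

On U_Z we set Z = 1. Each monomial c·X^i·Y^j·Z^k in F becomes c·x^i·y^j·1^k = c·x^i·y^j.
Substituting Z = 1: F(X, Y, 1) = 2*x**3 + 3*x**2*y + 2*x**2 - x*y**2 - 2*x*y - 2*x + 2*y - 1.
Note: deg(f) ≤ deg(F) = 3; strict inequality happens when F is divisible by Z (lost terms).


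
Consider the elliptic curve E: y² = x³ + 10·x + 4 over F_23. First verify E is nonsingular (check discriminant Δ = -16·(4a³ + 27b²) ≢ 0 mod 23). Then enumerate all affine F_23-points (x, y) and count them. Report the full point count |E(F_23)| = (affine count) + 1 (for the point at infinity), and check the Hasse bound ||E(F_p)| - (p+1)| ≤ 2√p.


Affine points = {(0, 2), (0, 21), (2, 3), (2, 20), (4, 4), (4, 19), (5, 8), (5, 15), (6, 2), (6, 21), (7, 7), (7, 16), (9, 8), (9, 15), (10, 0), (12, 9), (12, 14), (13, 10), (13, 13), (14, 6), (14, 17), (17, 2), (17, 21), (18, 6), (18, 17), (20, 4), (20, 19), (22, 4), (22, 19)}; affine count = 29; |E(F_23)| = 30.

Discriminant check: Δ ∝ 4a³ + 27b² = 4·10³ + 27·4² = 4·1000 + 27·16 ≡ 16 (mod 23). Nonzero ⇒ E is nonsingular.
For each x ∈ F_23, compute rhs = x³ + 10·x + 4 mod 23, then count y ∈ F_23 with y² ≡ rhs.
  x = 0: rhs = 4, matching y values: 2, 21 (2 points).
  x = 1: rhs = 15, matching y values: none (0 points).
  x = 2: rhs = 9, matching y values: 3, 20 (2 points).
  x = 3: rhs = 15, matching y values: none (0 points).
  x = 4: rhs = 16, matching y values: 4, 19 (2 points).
  x = 5: rhs = 18, matching y values: 8, 15 (2 points).
  x = 6: rhs = 4, matching y values: 2, 21 (2 points).
  x = 7: rhs = 3, matching y values: 7, 16 (2 points).
  x = 8: rhs = 21, matching y values: none (0 points).
  x = 9: rhs = 18, matching y values: 8, 15 (2 points).
  x = 10: rhs = 0, matching y values: 0 (1 points).
  x = 11: rhs = 19, matching y values: none (0 points).
  x = 12: rhs = 12, matching y values: 9, 14 (2 points).
  x = 13: rhs = 8, matching y values: 10, 13 (2 points).
  x = 14: rhs = 13, matching y values: 6, 17 (2 points).
  x = 15: rhs = 10, matching y values: none (0 points).
  x = 16: rhs = 5, matching y values: none (0 points).
  x = 17: rhs = 4, matching y values: 2, 21 (2 points).
  x = 18: rhs = 13, matching y values: 6, 17 (2 points).
  x = 19: rhs = 15, matching y values: none (0 points).
  x = 20: rhs = 16, matching y values: 4, 19 (2 points).
  x = 21: rhs = 22, matching y values: none (0 points).
  x = 22: rhs = 16, matching y values: 4, 19 (2 points).
Total affine count: 29.
Full point count |E(F_23)| = 29 + 1 = 30.
Hasse bound: |30 − (23+1)| = |6| = 6 ≤ 2√23 ≈ 9.5917 ✓.


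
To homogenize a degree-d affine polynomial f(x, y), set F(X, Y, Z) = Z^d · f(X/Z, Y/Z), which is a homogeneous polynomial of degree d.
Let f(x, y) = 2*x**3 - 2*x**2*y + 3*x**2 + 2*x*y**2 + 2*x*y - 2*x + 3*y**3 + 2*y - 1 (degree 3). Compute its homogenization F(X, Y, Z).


F(X, Y, Z) = 2*X**3 - 2*X**2*Y + 3*X**2*Z + 2*X*Y**2 + 2*X*Y*Z - 2*X*Z**2 + 3*Y**3 + 2*Y*Z**2 - Z**3

deg(f) = 3.
Substitute x = X/Z, y = Y/Z into f, then multiply by Z^3.
  monomial 2·x^3·y^0 ↦ 2·X^3·Y^0·Z^0.
  monomial -2·x^2·y^1 ↦ -2·X^2·Y^1·Z^0.
  monomial 3·x^2·y^0 ↦ 3·X^2·Y^0·Z^1.
  monomial 2·x^1·y^2 ↦ 2·X^1·Y^2·Z^0.
  monomial 2·x^1·y^1 ↦ 2·X^1·Y^1·Z^1.
  monomial -2·x^1·y^0 ↦ -2·X^1·Y^0·Z^2.
  monomial 3·x^0·y^3 ↦ 3·X^0·Y^3·Z^0.
  monomial 2·x^0·y^1 ↦ 2·X^0·Y^1·Z^2.
  monomial -1·x^0·y^0 ↦ -1·X^0·Y^0·Z^3.
Collecting: F(X, Y, Z) = 2*X**3 - 2*X**2*Y + 3*X**2*Z + 2*X*Y**2 + 2*X*Y*Z - 2*X*Z**2 + 3*Y**3 + 2*Y*Z**2 - Z**3.


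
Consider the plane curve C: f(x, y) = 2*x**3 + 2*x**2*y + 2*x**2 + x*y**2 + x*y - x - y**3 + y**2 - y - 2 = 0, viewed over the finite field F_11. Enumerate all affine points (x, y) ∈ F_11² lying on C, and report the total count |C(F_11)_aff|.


Affine F_11-points: {(2, 9), (4, 0), (4, 8), (5, 1), (10, 10)}; count = 5.

For each of the 121 pairs (x, y) ∈ F_11², evaluate f(x, y) mod 11. Record the zeros.
  x = 0: [0↦9, 1↦8, 2↦3, 3↦10, 4↦1, 5↦3, 6↦10, 7↦5, 8↦4, 9↦1, 10↦1]  zeros at y ∈ ∅
  x = 1: [0↦1, 1↦4, 2↦5, 3↦9, 4↦10, 5↦2, 6↦1, 7↦1, 8↦7, 9↦2, 10↦2]  zeros at y ∈ ∅
  x = 2: [0↦9, 1↦9, 2↦9, 3↦3, 4↦7, 5↦4, 6↦10, 7↦8, 8↦3, 9↦0, 10↦4]  zeros at y ∈ {9}
  x = 3: [0↦1, 1↦2, 2↦5, 3↦4, 4↦4, 5↦10, 6↦5, 7↦5, 8↦4, 9↦7, 10↦8]  zeros at y ∈ ∅
  x = 4: [0↦0, 1↦6, 2↦5, 3↦2, 4↦2, 5↦10, 6↦9, 7↦4, 8↦0, 9↦2, 10↦4]  zeros at y ∈ {0, 8}
  x = 5: [0↦7, 1↦0, 2↦10, 3↦9, 4↦2, 5↦5, 6↦1, 7↦6, 8↦3, 9↦8, 10↦4]  zeros at y ∈ {1}
  x = 6: [0↦1, 1↦7, 2↦10, 3↦4, 4↦5, 5↦7, 6↦4, 7↦1, 8↦3, 9↦4, 10↦9]  zeros at y ∈ ∅
  x = 7: [0↦5, 1↦6, 2↦6, 3↦10, 4↦1, 5↦6, 6↦8, 7↦1, 8↦1, 9↦2, 10↦9]  zeros at y ∈ ∅
  x = 8: [0↦9, 1↦9, 2↦10, 3↦6, 4↦2, 5↦3, 6↦3, 7↦7, 8↦9, 9↦3, 10↦5]  zeros at y ∈ ∅
  x = 9: [0↦3, 1↦6, 2↦1, 3↦4, 4↦9, 5↦10, 6↦1, 7↦9, 8↦6, 9↦8, 10↦9]  zeros at y ∈ ∅
  x = 10: [0↦10, 1↦9, 2↦2, 3↦5, 4↦1, 5↦6, 6↦3, 7↦8, 8↦4, 9↦7, 10↦0]  zeros at y ∈ {10}
Collecting zeros: affine points = {(2, 9), (4, 0), (4, 8), (5, 1), (10, 10)}.
Total count |C(F_11)_aff| = 5.


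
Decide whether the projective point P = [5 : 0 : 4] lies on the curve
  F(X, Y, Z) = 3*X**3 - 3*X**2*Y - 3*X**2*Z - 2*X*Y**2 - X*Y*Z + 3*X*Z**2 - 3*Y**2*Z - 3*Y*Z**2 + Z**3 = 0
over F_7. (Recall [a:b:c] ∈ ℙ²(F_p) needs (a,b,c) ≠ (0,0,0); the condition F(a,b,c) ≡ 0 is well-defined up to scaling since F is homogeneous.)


F(5,0,4) ≡ 1 (mod 7); P is NOT on the curve.

Evaluate F(5, 0, 4) term-by-term (mod 7).
  3*X**3 ↦ 3·125·1·1 = 375
  -3*X**2*Y ↦ -3·25·0·1 = 0
  -3*X**2*Z ↦ -3·25·1·4 = -300
  -2*X*Y**2 ↦ -2·5·0·1 = 0
  -X*Y*Z ↦ -1·5·0·4 = 0
  3*X*Z**2 ↦ 3·5·1·16 = 240
  -3*Y**2*Z ↦ -3·1·0·4 = 0
  -3*Y*Z**2 ↦ -3·1·0·16 = 0
  Z**3 ↦ 1·1·1·64 = 64
Sum: F(5, 0, 4) = (375) + (0) + (-300) + (0) + (0) + (240) + (0) + (0) + (64) = 379.
Reducing mod 7: 379 ≡ 1 (mod 7).
Since F(a, b, c) ≡ 1 ≠ 0 (mod 7), P does NOT lie on the curve.


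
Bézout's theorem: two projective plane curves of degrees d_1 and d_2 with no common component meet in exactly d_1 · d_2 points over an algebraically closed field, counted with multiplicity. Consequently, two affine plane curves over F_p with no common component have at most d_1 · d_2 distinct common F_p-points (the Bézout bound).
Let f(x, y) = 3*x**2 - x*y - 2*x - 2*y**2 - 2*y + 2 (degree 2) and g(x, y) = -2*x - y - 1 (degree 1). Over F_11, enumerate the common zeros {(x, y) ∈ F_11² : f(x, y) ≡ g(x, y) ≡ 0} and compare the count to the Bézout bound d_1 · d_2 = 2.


Common zeros: {(4, 2), (9, 3)}; count = 2; Bézout bound = 2.

deg(f) = 2, deg(g) = 1, so Bézout bound = 2.
Scan x ∈ F_11. For each x, list the y ∈ F_11 with f(x, y) ≡ 0 and those with g(x, y) ≡ 0 (mod 11); the common zeros in that column are the intersection.
  x = 0: f ≡ 0 at y ∈ {3, 7}; g ≡ 0 at y ∈ {10}; common: ∅.
  x = 1: f ≡ 0 at y ∈ {2}; g ≡ 0 at y ∈ {8}; common: ∅.
  x = 2: f ≡ 0 at y ∈ ∅; g ≡ 0 at y ∈ {6}; common: ∅.
  x = 3: f ≡ 0 at y ∈ {7}; g ≡ 0 at y ∈ {4}; common: ∅.
  x = 4: f ≡ 0 at y ∈ {2, 6}; g ≡ 0 at y ∈ {2}; common: {2}.
  x = 5: f ≡ 0 at y ∈ ∅; g ≡ 0 at y ∈ {0}; common: ∅.
  x = 6: f ≡ 0 at y ∈ {1, 6}; g ≡ 0 at y ∈ {9}; common: ∅.
  x = 7: f ≡ 0 at y ∈ ∅; g ≡ 0 at y ∈ {7}; common: ∅.
  x = 8: f ≡ 0 at y ∈ ∅; g ≡ 0 at y ∈ {5}; common: ∅.
  x = 9: f ≡ 0 at y ∈ {3, 8}; g ≡ 0 at y ∈ {3}; common: {3}.
  x = 10: f ≡ 0 at y ∈ ∅; g ≡ 0 at y ∈ {1}; common: ∅.
Collecting: common zeros = {(4, 2), (9, 3)}, so the count is 2.
Comparison with the Bézout bound: 2 ≤ 2 = deg(f)·deg(g), as expected for curves with no common component (the bound is attained).


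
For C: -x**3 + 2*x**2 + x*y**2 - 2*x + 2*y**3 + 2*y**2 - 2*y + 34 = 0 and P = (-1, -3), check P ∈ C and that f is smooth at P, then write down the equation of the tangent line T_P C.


Tangent line at P: 46*y + 138 = 0.

Step 1: f(-1, -3) = 0, so P lies on C.
Step 2: partial derivatives
  f_x(x, y) = -3*x**2 + 4*x + y**2 - 2, f_y(x, y) = 2*x*y + 6*y**2 + 4*y - 2.
  f_x(P) = 0, f_y(P) = 46 (gradient nonzero, so P is smooth).
Step 3: tangent line at P: 0·(x − -1) + 46·(y − -3) = 0.
Expanding: 46*y + 138 = 0.


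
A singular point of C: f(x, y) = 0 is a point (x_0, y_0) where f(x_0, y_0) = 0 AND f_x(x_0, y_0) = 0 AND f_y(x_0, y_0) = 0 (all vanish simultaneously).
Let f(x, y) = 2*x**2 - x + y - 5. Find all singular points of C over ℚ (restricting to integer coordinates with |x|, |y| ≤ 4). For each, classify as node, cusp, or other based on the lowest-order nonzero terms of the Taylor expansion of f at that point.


No singular points in the scanned grid; C is smooth there.

Compute partial derivatives:
  f_x = 4*x - 1.
  f_y = 1.
f_y = 1 is a nonzero constant, so f_y never vanishes: no point (x, y) can satisfy f = f_x = f_y = 0. In particular no (x, y) ∈ {−4, ..., 4}² is singular; the curve is smooth.


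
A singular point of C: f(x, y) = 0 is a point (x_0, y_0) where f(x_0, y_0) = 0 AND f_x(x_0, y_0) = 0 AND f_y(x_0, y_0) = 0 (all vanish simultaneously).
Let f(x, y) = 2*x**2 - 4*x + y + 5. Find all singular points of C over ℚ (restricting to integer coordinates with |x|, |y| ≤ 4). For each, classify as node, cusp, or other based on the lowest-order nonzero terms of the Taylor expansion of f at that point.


No singular points in the scanned grid; C is smooth there.

Compute partial derivatives:
  f_x = 4*x - 4.
  f_y = 1.
f_y = 1 is a nonzero constant, so f_y never vanishes: no point (x, y) can satisfy f = f_x = f_y = 0. In particular no (x, y) ∈ {−4, ..., 4}² is singular; the curve is smooth.


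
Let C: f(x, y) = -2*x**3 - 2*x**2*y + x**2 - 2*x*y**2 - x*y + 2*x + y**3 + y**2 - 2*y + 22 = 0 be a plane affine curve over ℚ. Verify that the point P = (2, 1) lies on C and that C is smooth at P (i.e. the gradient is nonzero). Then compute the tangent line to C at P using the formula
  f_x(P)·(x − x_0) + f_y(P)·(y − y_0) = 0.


Tangent line at P: -29*x - 15*y + 73 = 0.

Step 1: f(2, 1) = 0, so P lies on C.
Step 2: partial derivatives
  f_x(x, y) = -6*x**2 - 4*x*y + 2*x - 2*y**2 - y + 2, f_y(x, y) = -2*x**2 - 4*x*y - x + 3*y**2 + 2*y - 2.
  f_x(P) = -29, f_y(P) = -15 (gradient nonzero, so P is smooth).
Step 3: tangent line at P: -29·(x − 2) + -15·(y − 1) = 0.
Expanding: -29*x - 15*y + 73 = 0.


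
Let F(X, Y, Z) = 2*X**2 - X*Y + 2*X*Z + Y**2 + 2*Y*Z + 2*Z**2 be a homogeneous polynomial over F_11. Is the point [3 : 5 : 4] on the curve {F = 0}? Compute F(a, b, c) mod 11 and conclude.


F(3,5,4) ≡ 3 (mod 11); P is NOT on the curve.

Evaluate F(3, 5, 4) term-by-term (mod 11).
  2*X**2 ↦ 2·9·1·1 = 18
  -X*Y ↦ -1·3·5·1 = -15
  2*X*Z ↦ 2·3·1·4 = 24
  Y**2 ↦ 1·1·25·1 = 25
  2*Y*Z ↦ 2·1·5·4 = 40
  2*Z**2 ↦ 2·1·1·16 = 32
Sum: F(3, 5, 4) = (18) + (-15) + (24) + (25) + (40) + (32) = 124.
Reducing mod 11: 124 ≡ 3 (mod 11).
Since F(a, b, c) ≡ 3 ≠ 0 (mod 11), P does NOT lie on the curve.


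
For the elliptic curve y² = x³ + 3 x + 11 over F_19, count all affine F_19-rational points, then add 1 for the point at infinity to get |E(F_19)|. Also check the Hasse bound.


Affine points = {(0, 7), (0, 12), (2, 5), (2, 14), (3, 3), (3, 16), (4, 7), (4, 12), (6, 6), (6, 13), (9, 8), (9, 11), (11, 8), (11, 11), (13, 9), (13, 10), (14, 2), (14, 17), (15, 7), (15, 12), (17, 4), (17, 15), (18, 8), (18, 11)}; affine count = 24; |E(F_19)| = 25.

Discriminant check: Δ ∝ 4a³ + 27b² = 4·3³ + 27·11² = 4·27 + 27·121 ≡ 12 (mod 19). Nonzero ⇒ E is nonsingular.
For each x ∈ F_19, compute rhs = x³ + 3·x + 11 mod 19, then count y ∈ F_19 with y² ≡ rhs.
  x = 0: rhs = 11, matching y values: 7, 12 (2 points).
  x = 1: rhs = 15, matching y values: none (0 points).
  x = 2: rhs = 6, matching y values: 5, 14 (2 points).
  x = 3: rhs = 9, matching y values: 3, 16 (2 points).
  x = 4: rhs = 11, matching y values: 7, 12 (2 points).
  x = 5: rhs = 18, matching y values: none (0 points).
  x = 6: rhs = 17, matching y values: 6, 13 (2 points).
  x = 7: rhs = 14, matching y values: none (0 points).
  x = 8: rhs = 15, matching y values: none (0 points).
  x = 9: rhs = 7, matching y values: 8, 11 (2 points).
  x = 10: rhs = 15, matching y values: none (0 points).
  x = 11: rhs = 7, matching y values: 8, 11 (2 points).
  x = 12: rhs = 8, matching y values: none (0 points).
  x = 13: rhs = 5, matching y values: 9, 10 (2 points).
  x = 14: rhs = 4, matching y values: 2, 17 (2 points).
  x = 15: rhs = 11, matching y values: 7, 12 (2 points).
  x = 16: rhs = 13, matching y values: none (0 points).
  x = 17: rhs = 16, matching y values: 4, 15 (2 points).
  x = 18: rhs = 7, matching y values: 8, 11 (2 points).
Total affine count: 24.
Full point count |E(F_19)| = 24 + 1 = 25.
Hasse bound: |25 − (19+1)| = |5| = 5 ≤ 2√19 ≈ 8.7178 ✓.


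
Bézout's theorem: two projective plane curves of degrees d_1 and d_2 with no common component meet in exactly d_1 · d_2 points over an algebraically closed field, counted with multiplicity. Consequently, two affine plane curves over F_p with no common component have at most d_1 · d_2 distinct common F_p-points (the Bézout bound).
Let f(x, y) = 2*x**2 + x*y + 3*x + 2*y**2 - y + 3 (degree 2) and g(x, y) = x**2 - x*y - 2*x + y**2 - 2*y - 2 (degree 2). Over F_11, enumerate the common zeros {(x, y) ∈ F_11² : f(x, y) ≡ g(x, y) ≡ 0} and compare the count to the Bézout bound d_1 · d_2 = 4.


Common zeros: ∅; count = 0; Bézout bound = 4.

deg(f) = 2, deg(g) = 2, so Bézout bound = 4.
Scan x ∈ F_11. For each x, list the y ∈ F_11 with f(x, y) ≡ 0 and those with g(x, y) ≡ 0 (mod 11); the common zeros in that column are the intersection.
  x = 0: f ≡ 0 at y ∈ ∅; g ≡ 0 at y ∈ {6, 7}; common: ∅.
  x = 1: f ≡ 0 at y ∈ ∅; g ≡ 0 at y ∈ ∅; common: ∅.
  x = 2: f ≡ 0 at y ∈ ∅; g ≡ 0 at y ∈ ∅; common: ∅.
  x = 3: f ≡ 0 at y ∈ ∅; g ≡ 0 at y ∈ ∅; common: ∅.
  x = 4: f ≡ 0 at y ∈ ∅; g ≡ 0 at y ∈ {8, 9}; common: ∅.
  x = 5: f ≡ 0 at y ∈ {10}; g ≡ 0 at y ∈ ∅; common: ∅.
  x = 6: f ≡ 0 at y ∈ ∅; g ≡ 0 at y ∈ {0, 8}; common: ∅.
  x = 7: f ≡ 0 at y ∈ ∅; g ≡ 0 at y ∈ {0, 9}; common: ∅.
  x = 8: f ≡ 0 at y ∈ ∅; g ≡ 0 at y ∈ {4, 6}; common: ∅.
  x = 9: f ≡ 0 at y ∈ ∅; g ≡ 0 at y ∈ {4, 7}; common: ∅.
  x = 10: f ≡ 0 at y ∈ ∅; g ≡ 0 at y ∈ ∅; common: ∅.
Collecting: common zeros = ∅, so the count is 0.
Comparison with the Bézout bound: 0 ≤ 4 = deg(f)·deg(g), as expected for curves with no common component (the affine F_11-count falls short of the bound because intersections may lie at infinity, over extension fields, or carry multiplicity).


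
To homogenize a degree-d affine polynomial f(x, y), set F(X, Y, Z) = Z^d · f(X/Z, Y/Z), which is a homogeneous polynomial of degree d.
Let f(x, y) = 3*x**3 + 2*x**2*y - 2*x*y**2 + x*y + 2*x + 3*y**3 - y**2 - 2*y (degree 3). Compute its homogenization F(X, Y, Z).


F(X, Y, Z) = 3*X**3 + 2*X**2*Y - 2*X*Y**2 + X*Y*Z + 2*X*Z**2 + 3*Y**3 - Y**2*Z - 2*Y*Z**2

deg(f) = 3.
Substitute x = X/Z, y = Y/Z into f, then multiply by Z^3.
  monomial 3·x^3·y^0 ↦ 3·X^3·Y^0·Z^0.
  monomial 2·x^2·y^1 ↦ 2·X^2·Y^1·Z^0.
  monomial -2·x^1·y^2 ↦ -2·X^1·Y^2·Z^0.
  monomial 1·x^1·y^1 ↦ 1·X^1·Y^1·Z^1.
  monomial 2·x^1·y^0 ↦ 2·X^1·Y^0·Z^2.
  monomial 3·x^0·y^3 ↦ 3·X^0·Y^3·Z^0.
  monomial -1·x^0·y^2 ↦ -1·X^0·Y^2·Z^1.
  monomial -2·x^0·y^1 ↦ -2·X^0·Y^1·Z^2.
Collecting: F(X, Y, Z) = 3*X**3 + 2*X**2*Y - 2*X*Y**2 + X*Y*Z + 2*X*Z**2 + 3*Y**3 - Y**2*Z - 2*Y*Z**2.


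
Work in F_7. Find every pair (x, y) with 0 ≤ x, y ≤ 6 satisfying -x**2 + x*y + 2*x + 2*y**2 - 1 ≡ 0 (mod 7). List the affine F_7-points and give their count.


Affine F_7-points: {(0, 2), (0, 5), (1, 0), (1, 3), (4, 2), (4, 3)}; count = 6.

For each of the 49 pairs (x, y) ∈ F_7², evaluate f(x, y) mod 7. Record the zeros.
  x = 0: [0↦6, 1↦1, 2↦0, 3↦3, 4↦3, 5↦0, 6↦1]  zeros at y ∈ {2, 5}
  x = 1: [0↦0, 1↦3, 2↦3, 3↦0, 4↦1, 5↦6, 6↦1]  zeros at y ∈ {0, 3}
  x = 2: [0↦6, 1↦3, 2↦4, 3↦2, 4↦4, 5↦3, 6↦6]  zeros at y ∈ ∅
  x = 3: [0↦3, 1↦1, 2↦3, 3↦2, 4↦5, 5↦5, 6↦2]  zeros at y ∈ ∅
  x = 4: [0↦5, 1↦4, 2↦0, 3↦0, 4↦4, 5↦5, 6↦3]  zeros at y ∈ {2, 3}
  x = 5: [0↦5, 1↦5, 2↦2, 3↦3, 4↦1, 5↦3, 6↦2]  zeros at y ∈ ∅
  x = 6: [0↦3, 1↦4, 2↦2, 3↦4, 4↦3, 5↦6, 6↦6]  zeros at y ∈ ∅
Collecting zeros: affine points = {(0, 2), (0, 5), (1, 0), (1, 3), (4, 2), (4, 3)}.
Total count |C(F_7)_aff| = 6.


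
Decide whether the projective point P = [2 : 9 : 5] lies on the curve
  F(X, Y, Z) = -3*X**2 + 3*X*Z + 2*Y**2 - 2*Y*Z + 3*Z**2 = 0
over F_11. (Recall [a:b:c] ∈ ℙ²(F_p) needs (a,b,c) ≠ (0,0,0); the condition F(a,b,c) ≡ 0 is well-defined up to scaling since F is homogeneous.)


F(2,9,5) ≡ 0 (mod 11); P is on the curve.

Evaluate F(2, 9, 5) term-by-term (mod 11).
  -3*X**2 ↦ -3·4·1·1 = -12
  3*X*Z ↦ 3·2·1·5 = 30
  2*Y**2 ↦ 2·1·81·1 = 162
  -2*Y*Z ↦ -2·1·9·5 = -90
  3*Z**2 ↦ 3·1·1·25 = 75
Sum: F(2, 9, 5) = (-12) + (30) + (162) + (-90) + (75) = 165.
Reducing mod 11: 165 ≡ 0 (mod 11).
Since F(a, b, c) ≡ 0 (mod 11), P lies on the curve.


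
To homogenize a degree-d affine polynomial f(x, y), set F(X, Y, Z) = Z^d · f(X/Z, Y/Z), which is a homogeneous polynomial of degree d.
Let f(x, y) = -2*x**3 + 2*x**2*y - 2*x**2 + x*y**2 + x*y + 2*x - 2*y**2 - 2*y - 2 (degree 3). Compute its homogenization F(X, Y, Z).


F(X, Y, Z) = -2*X**3 + 2*X**2*Y - 2*X**2*Z + X*Y**2 + X*Y*Z + 2*X*Z**2 - 2*Y**2*Z - 2*Y*Z**2 - 2*Z**3

deg(f) = 3.
Substitute x = X/Z, y = Y/Z into f, then multiply by Z^3.
  monomial -2·x^3·y^0 ↦ -2·X^3·Y^0·Z^0.
  monomial 2·x^2·y^1 ↦ 2·X^2·Y^1·Z^0.
  monomial -2·x^2·y^0 ↦ -2·X^2·Y^0·Z^1.
  monomial 1·x^1·y^2 ↦ 1·X^1·Y^2·Z^0.
  monomial 1·x^1·y^1 ↦ 1·X^1·Y^1·Z^1.
  monomial 2·x^1·y^0 ↦ 2·X^1·Y^0·Z^2.
  monomial -2·x^0·y^2 ↦ -2·X^0·Y^2·Z^1.
  monomial -2·x^0·y^1 ↦ -2·X^0·Y^1·Z^2.
  monomial -2·x^0·y^0 ↦ -2·X^0·Y^0·Z^3.
Collecting: F(X, Y, Z) = -2*X**3 + 2*X**2*Y - 2*X**2*Z + X*Y**2 + X*Y*Z + 2*X*Z**2 - 2*Y**2*Z - 2*Y*Z**2 - 2*Z**3.
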